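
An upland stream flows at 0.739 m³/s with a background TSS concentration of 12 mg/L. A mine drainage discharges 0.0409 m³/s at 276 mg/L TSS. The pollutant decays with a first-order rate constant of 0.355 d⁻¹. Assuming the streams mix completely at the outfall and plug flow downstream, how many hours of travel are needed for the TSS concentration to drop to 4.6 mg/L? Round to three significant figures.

117 h

Flow-weighted average: C = (0.7390·12.00 + 0.04090·276.0) / 0.7799 = 20.16/0.7799 = 25.84 mg/L.
25.84·exp(−k·t) = 4.6 → t = ln(25.84/4.6)/k = 420100 s = 116.7 h.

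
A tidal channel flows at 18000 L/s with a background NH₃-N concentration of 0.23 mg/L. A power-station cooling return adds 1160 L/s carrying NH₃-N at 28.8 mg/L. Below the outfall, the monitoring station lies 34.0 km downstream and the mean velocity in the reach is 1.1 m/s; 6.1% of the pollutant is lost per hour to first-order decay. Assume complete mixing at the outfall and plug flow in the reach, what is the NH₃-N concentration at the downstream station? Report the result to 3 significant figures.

After mixing, C = (18000·0.2300 + 1160·28.80) / 19160 = 37550/19160 = 1.960 mg/L.
Travel time t = 34.0·1000 / 1.1 = 30910 s = 8.586 h.
6.1%/h lost → k = −ln(1 − 0.061) = 0.06294 h⁻¹.
Decay over the reach: 1.960·exp(−kt) = 1.960·0.5825 = 1.142 mg/L.

1.14 mg/L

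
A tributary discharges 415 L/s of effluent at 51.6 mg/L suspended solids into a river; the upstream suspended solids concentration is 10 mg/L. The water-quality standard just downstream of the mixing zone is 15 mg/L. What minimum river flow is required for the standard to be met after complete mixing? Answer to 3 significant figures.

Set C_mix = 15: (Q·10.00 + 415.0·51.60) / (Q + 415.0) = 15
→ Q = 415.0·(51.60 − 15)/(15 − 10.00) = 3038 L/s.

3040 L/s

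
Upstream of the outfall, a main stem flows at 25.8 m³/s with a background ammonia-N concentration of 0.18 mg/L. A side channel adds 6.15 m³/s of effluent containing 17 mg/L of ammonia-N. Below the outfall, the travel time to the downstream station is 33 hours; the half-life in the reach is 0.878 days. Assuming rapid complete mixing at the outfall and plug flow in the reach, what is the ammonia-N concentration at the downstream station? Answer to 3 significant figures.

Conservation of mass: C = (25.80·0.1800 + 6.150·17.00) / 31.95 = 109.2/31.95 = 3.418 mg/L.
Half-life 0.878 d → k = ln 2 / 0.878 = 0.7895 d⁻¹.
After decay, C = 3.418 × e^(−kt) = 3.418 × 0.3377 = 1.154 mg/L.

1.15 mg/L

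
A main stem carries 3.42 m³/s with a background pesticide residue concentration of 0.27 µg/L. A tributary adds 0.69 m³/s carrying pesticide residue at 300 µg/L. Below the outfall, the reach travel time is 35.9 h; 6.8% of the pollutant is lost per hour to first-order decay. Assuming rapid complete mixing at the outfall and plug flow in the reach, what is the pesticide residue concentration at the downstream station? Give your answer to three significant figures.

4.04 µg/L

Mass balance: C = (3.420·0.2700 + 0.6900·300.0) / 4.110 = 207.9/4.110 = 50.59 µg/L.
6.8%/h lost → k = −ln(1 − 0.068) = 0.07042 h⁻¹.
After decay, C = 50.59 × e^(−kt) = 50.59 × 0.07981 = 4.037 µg/L.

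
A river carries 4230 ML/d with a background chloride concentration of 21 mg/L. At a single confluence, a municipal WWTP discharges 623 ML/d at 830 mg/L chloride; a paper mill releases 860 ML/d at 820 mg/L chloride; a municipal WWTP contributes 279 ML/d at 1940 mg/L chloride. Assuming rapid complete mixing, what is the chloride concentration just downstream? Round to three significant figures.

309 mg/L

Conservation of mass: C = (4230·21.00 + 623.0·830.0 + 860.0·820.0 + 279.0·1940) / 5992 = 1852000/5992 = 309.1 mg/L.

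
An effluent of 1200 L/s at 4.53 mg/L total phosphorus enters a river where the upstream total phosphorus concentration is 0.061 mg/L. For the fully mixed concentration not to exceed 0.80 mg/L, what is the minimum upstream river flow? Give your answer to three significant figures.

6060 L/s

Set C_mix = 0.80: (Q·0.06100 + 1200·4.530) / (Q + 1200) = 0.80
→ Q = 1200·(4.530 − 0.80)/(0.80 − 0.06100) = 6057 L/s.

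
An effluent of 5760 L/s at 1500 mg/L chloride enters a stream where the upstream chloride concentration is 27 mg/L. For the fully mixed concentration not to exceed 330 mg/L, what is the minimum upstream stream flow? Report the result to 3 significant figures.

22200 L/s

Set C_mix = 330: (Q·27.00 + 5760·1500) / (Q + 5760) = 330
→ Q = 5760·(1500 − 330)/(330 − 27.00) = 22240 L/s.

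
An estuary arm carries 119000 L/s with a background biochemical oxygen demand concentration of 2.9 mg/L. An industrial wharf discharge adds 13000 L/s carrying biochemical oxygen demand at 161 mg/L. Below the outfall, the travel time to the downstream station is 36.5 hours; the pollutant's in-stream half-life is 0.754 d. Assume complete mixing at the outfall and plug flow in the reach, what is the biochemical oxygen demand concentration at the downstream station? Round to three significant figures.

4.56 mg/L

Flow-weighted average: C = (119000·2.900 + 13000·161.0) / 132000 = 2438000/132000 = 18.47 mg/L.
Half-life 0.754 d → k = ln 2 / 0.754 = 0.9193 d⁻¹.
First-order decay: C = 18.47·exp(−k·t) = 18.47·0.2471 = 4.563 mg/L.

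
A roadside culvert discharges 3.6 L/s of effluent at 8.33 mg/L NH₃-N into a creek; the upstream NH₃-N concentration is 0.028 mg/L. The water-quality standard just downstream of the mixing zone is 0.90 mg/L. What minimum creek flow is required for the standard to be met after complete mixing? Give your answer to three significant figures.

30.7 L/s

Set C_mix = 0.90: (Q·0.02800 + 3.600·8.330) / (Q + 3.600) = 0.90
→ Q = 3.600·(8.330 − 0.90)/(0.90 − 0.02800) = 30.67 L/s.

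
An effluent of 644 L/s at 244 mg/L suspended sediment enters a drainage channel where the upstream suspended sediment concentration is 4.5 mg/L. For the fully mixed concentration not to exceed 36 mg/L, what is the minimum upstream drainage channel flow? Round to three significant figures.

Set C_mix = 36: (Q·4.500 + 644.0·244.0) / (Q + 644.0) = 36
→ Q = 644.0·(244.0 − 36)/(36 − 4.500) = 4252 L/s.

4250 L/s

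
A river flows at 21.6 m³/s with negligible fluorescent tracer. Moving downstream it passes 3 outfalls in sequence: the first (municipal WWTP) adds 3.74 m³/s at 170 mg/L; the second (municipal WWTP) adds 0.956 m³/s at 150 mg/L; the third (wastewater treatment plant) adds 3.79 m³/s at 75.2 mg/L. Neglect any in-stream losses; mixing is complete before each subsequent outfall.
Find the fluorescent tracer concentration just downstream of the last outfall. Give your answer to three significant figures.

Outfall 1: combined Q = 25.34 m³/s; C = (21.60·0 + 3.740·170.0)/25.34 = 25.09 mg/L.
Outfall 2: combined Q = 26.30 m³/s; C = (25.34·25.09 + 0.9560·150.0)/26.30 = 29.63 mg/L.
Outfall 3: combined Q = 30.09 m³/s; C = (26.30·29.63 + 3.790·75.20)/30.09 = 35.37 mg/L.

35.4 mg/L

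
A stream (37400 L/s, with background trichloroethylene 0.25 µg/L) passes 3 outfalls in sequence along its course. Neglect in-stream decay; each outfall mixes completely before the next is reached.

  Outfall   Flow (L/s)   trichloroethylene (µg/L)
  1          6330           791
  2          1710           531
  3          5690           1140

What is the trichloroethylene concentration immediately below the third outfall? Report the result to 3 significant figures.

Outfall 1: combined Q = 43730 L/s; C = (37400·0.2500 + 6330·791.0)/43730 = 114.7 µg/L.
Outfall 2: combined Q = 45440 L/s; C = (43730·114.7 + 1710·531.0)/45440 = 130.4 µg/L.
Outfall 3: combined Q = 51130 L/s; C = (45440·130.4 + 5690·1140)/51130 = 242.7 µg/L.

243 µg/L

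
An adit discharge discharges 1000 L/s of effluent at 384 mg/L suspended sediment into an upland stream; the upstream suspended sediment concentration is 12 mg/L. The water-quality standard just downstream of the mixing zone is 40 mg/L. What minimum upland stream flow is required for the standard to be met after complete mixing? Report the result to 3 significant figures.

Set C_mix = 40: (Q·12.00 + 1000·384.0) / (Q + 1000) = 40
→ Q = 1000·(384.0 − 40)/(40 − 12.00) = 12290 L/s.

12300 L/s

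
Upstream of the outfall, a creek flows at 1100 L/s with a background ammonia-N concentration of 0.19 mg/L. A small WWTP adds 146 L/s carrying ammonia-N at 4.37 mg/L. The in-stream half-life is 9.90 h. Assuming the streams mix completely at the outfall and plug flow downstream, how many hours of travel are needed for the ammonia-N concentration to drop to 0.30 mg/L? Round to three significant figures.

11.7 h

Conservation of mass: C = (1100·0.1900 + 146.0·4.370) / 1246 = 847.0/1246 = 0.6798 mg/L.
Half-life 9.90 h → k = ln 2 / 9.90 = 0.07001 h⁻¹ = 1.680 d⁻¹.
0.6798·exp(−k·t) = 0.30 → t = ln(0.6798/0.30)/k = 42060 s = 11.68 h.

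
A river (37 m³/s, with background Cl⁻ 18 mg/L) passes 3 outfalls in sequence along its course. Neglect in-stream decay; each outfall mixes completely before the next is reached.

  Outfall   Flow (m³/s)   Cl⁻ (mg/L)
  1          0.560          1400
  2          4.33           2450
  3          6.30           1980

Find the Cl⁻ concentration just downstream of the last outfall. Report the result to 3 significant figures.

Below outfall 1: Q → 37.56 m³/s, C = (37.00·18.00 + 0.5600·1400)/37.56 = 38.60 mg/L.
Below outfall 2: Q → 41.89 m³/s, C = (37.56·38.60 + 4.330·2450)/41.89 = 287.9 mg/L.
Below outfall 3: Q → 48.19 m³/s, C = (41.89·287.9 + 6.300·1980)/48.19 = 509.1 mg/L.

509 mg/L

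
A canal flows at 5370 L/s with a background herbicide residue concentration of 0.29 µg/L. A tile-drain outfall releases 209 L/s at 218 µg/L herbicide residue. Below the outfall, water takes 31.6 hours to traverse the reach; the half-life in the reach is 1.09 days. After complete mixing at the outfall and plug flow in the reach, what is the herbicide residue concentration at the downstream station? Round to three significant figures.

3.66 µg/L

Mass balance: C = (5370·0.2900 + 209.0·218.0) / 5579 = 47120/5579 = 8.446 µg/L.
Half-life 1.09 d → k = ln 2 / 1.09 = 0.6359 d⁻¹.
Applying C = C₀e^(−kt): 8.446 × 0.4329 = 3.656 µg/L.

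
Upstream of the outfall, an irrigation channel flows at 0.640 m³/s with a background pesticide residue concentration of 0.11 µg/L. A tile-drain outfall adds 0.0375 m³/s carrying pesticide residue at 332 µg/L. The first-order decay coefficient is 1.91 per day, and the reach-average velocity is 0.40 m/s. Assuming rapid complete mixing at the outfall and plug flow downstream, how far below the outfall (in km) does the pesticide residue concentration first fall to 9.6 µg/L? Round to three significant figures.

Conservation of mass: C = (0.6400·0.1100 + 0.03750·332.0) / 0.6775 = 12.52/0.6775 = 18.48 µg/L.
Set 18.48·exp(−k·t) = 9.6 → t = ln(18.48/9.6)/k = 29630 s = 8.230 h.
Distance = v·t = 0.40·29630 = 11850 m = 11.85 km.

11.9 km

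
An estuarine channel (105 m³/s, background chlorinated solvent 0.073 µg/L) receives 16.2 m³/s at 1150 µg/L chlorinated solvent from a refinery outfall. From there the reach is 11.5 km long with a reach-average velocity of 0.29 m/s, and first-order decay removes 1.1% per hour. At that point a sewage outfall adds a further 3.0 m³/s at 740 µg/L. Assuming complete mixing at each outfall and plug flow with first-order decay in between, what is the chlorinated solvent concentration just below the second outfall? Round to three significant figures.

151 µg/L

Mixed concentration C = ΣQC/ΣQ = (105.0·0.07300 + 16.20·1150) / 121.2 = 18640/121.2 = 153.8 µg/L; combined flow 121.2 m³/s.
Travel time t = 11.5·1000 / 0.29 = 39660 s = 11.02 h.
1.1%/h lost → k = −ln(1 − 0.011) = 0.01106 h⁻¹.
Decay over the reach: 153.8·exp(−kt) = 153.8·0.8853 = 136.1 µg/L.
At the second outfall, C = (121.2·136.1 + 3.000·740.0) / (121.2 + 3.000) = 150.7 µg/L.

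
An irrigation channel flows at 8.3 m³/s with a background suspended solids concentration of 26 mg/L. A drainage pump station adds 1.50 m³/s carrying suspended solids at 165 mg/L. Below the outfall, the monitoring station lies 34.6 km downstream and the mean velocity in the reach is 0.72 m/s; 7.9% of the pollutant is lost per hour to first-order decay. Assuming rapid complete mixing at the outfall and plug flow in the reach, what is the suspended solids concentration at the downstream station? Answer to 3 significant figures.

15.8 mg/L

After mixing, C = (8.300·26.00 + 1.500·165.0) / 9.800 = 463.3/9.800 = 47.28 mg/L.
Travel time t = 34.6·1000 / 0.72 = 48060 s = 13.35 h.
7.9%/h lost → k = −ln(1 − 0.079) = 0.08230 h⁻¹.
Applying C = C₀e^(−kt): 47.28 × 0.3334 = 15.76 mg/L.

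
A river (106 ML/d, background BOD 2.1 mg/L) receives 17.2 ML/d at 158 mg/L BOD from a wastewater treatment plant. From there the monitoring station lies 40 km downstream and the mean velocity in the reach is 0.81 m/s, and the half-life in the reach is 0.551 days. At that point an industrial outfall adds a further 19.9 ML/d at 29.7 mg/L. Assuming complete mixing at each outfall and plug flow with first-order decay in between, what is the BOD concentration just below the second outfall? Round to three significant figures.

14.1 mg/L

After mixing, C = (106.0·2.100 + 17.20·158.0) / 123.2 = 2940/123.2 = 23.87 mg/L; combined flow 123.2 ML/d.
Travel time t = 40·1000 / 0.81 = 49380 s = 13.72 h.
Half-life 0.551 d → k = ln 2 / 0.551 = 1.258 d⁻¹.
Applying C = C₀e^(−kt): 23.87 × 0.4872 = 11.63 mg/L.
Second outfall: C = (123.2·11.63 + 19.90·29.70)/143.1 = 14.14 mg/L.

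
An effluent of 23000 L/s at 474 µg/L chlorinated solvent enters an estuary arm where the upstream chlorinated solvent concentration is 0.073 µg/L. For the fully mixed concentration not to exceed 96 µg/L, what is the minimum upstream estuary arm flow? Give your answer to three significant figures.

Set C_mix = 96: (Q·0.07300 + 23000·474.0) / (Q + 23000) = 96
→ Q = 23000·(474.0 − 96)/(96 − 0.07300) = 90630 L/s.

90600 L/s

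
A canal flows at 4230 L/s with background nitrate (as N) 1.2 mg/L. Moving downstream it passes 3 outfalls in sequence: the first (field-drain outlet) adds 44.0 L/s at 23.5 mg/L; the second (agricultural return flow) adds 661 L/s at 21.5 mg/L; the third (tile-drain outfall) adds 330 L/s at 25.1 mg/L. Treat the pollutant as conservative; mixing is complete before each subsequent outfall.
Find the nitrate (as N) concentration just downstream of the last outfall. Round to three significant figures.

5.43 mg/L

Outfall 1: combined Q = 4274 L/s; C = (4230·1.200 + 44.00·23.50)/4274 = 1.430 mg/L.
Outfall 2: combined Q = 4935 L/s; C = (4274·1.430 + 661.0·21.50)/4935 = 4.118 mg/L.
Outfall 3: combined Q = 5265 L/s; C = (4935·4.118 + 330.0·25.10)/5265 = 5.433 mg/L.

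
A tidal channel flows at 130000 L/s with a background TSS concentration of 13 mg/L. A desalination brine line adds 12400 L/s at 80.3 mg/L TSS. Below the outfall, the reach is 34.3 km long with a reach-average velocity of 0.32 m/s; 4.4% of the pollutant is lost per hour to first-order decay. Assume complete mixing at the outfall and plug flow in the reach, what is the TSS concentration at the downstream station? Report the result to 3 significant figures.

Conservation of mass: C = (130000·13.00 + 12400·80.30) / 142400 = 2686000/142400 = 18.86 mg/L.
Travel time t = 34.3·1000 / 0.32 = 107200 s = 29.77 h.
4.4%/h lost → k = −ln(1 − 0.044) = 0.04500 h⁻¹.
Applying C = C₀e^(−kt): 18.86 × 0.2619 = 4.940 mg/L.

4.94 mg/L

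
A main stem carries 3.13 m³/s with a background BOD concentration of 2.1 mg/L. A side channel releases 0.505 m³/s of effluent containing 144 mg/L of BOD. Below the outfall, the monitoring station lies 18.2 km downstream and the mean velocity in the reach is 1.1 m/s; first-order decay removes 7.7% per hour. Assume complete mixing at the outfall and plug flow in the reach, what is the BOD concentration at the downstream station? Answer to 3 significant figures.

Mixed concentration C = ΣQC/ΣQ = (3.130·2.100 + 0.5050·144.0) / 3.635 = 79.29/3.635 = 21.81 mg/L.
Travel time t = 18.2·1000 / 1.1 = 16550 s = 4.596 h.
7.7%/h lost → k = −ln(1 − 0.077) = 0.08013 h⁻¹.
Decay over the reach: 21.81·exp(−kt) = 21.81·0.6919 = 15.09 mg/L.

15.1 mg/L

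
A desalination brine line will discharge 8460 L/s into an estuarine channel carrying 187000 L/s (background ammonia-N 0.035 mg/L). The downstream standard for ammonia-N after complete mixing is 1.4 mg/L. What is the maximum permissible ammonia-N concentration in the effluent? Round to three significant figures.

31.6 mg/L

At the limit, (Qr·Cr + Qe·Cₑ)/(Qr + Qe) = 1.4:
Cₑ = (195500·1.4 − 187000·0.03500) / 8460 = 31.57 mg/L.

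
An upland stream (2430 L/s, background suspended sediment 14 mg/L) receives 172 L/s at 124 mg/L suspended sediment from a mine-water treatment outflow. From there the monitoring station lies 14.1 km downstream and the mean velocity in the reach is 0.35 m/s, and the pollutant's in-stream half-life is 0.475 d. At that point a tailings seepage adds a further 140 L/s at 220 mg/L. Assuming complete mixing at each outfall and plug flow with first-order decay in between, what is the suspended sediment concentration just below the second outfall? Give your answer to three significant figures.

21.5 mg/L

After mixing, C = (2430·14.00 + 172.0·124.0) / 2602 = 55350/2602 = 21.27 mg/L; combined flow 2602 L/s.
Travel time t = 14.1·1000 / 0.35 = 40290 s = 11.19 h.
Half-life 0.475 d → k = ln 2 / 0.475 = 1.459 d⁻¹.
Applying C = C₀e^(−kt): 21.27 × 0.5064 = 10.77 mg/L.
At the second outfall, C = (2602·10.77 + 140.0·220.0) / (2602 + 140.0) = 21.45 mg/L.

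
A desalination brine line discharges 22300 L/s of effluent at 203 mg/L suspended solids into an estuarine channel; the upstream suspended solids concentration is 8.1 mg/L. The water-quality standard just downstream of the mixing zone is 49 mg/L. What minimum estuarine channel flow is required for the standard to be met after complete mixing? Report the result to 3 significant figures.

84000 L/s

Set C_mix = 49: (Q·8.100 + 22300·203.0) / (Q + 22300) = 49
→ Q = 22300·(203.0 − 49)/(49 − 8.100) = 83970 L/s.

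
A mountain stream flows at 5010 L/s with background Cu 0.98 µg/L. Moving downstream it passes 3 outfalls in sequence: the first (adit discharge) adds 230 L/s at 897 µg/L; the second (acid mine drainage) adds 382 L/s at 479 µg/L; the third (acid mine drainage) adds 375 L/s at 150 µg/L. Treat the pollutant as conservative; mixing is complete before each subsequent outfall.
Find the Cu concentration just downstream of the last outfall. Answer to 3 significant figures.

75.1 µg/L

Outfall 1: combined Q = 5240 L/s; C = (5010·0.9800 + 230.0·897.0)/5240 = 40.31 µg/L.
Outfall 2: combined Q = 5622 L/s; C = (5240·40.31 + 382.0·479.0)/5622 = 70.12 µg/L.
Outfall 3: combined Q = 5997 L/s; C = (5622·70.12 + 375.0·150.0)/5997 = 75.11 µg/L.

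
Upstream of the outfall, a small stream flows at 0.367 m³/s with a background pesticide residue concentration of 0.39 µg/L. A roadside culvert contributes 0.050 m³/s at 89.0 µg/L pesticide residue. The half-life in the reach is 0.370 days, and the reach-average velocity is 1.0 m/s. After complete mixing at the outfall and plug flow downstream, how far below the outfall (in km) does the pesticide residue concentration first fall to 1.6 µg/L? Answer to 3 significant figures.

Conservation of mass: C = (0.3670·0.3900 + 0.05000·89.00) / 0.4170 = 4.593/0.4170 = 11.01 µg/L.
Half-life 0.370 d → k = ln 2 / 0.370 = 1.873 d⁻¹.
Set 11.01·exp(−k·t) = 1.6 → t = ln(11.01/1.6)/k = 88980 s = 24.72 h.
Distance = v·t = 1.0·88980 = 88980 m = 88.98 km.

89.0 km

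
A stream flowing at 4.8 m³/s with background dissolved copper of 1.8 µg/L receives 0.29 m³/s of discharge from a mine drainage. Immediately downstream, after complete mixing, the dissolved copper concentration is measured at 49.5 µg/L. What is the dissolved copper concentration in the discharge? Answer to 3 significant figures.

839 µg/L

Mass balance: 4.800·1.800 + 0.2900·Cₑ = 5.090·49.50
→ Cₑ = (5.090·49.50 − 4.800·1.800) / 0.2900 = 839.0 µg/L.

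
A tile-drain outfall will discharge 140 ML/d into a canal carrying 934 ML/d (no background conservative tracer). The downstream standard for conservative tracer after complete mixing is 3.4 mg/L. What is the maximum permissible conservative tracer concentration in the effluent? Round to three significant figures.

At the limit, (Qr·Cr + Qe·Cₑ)/(Qr + Qe) = 3.4:
Cₑ = (1074·3.4 − 934.0·0) / 140.0 = 26.08 mg/L.

26.1 mg/L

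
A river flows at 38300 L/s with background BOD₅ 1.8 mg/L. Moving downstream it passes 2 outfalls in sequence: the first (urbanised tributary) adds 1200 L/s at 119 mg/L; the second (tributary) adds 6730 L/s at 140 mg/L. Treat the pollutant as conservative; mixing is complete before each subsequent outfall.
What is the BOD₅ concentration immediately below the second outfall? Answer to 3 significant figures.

After outfall 1: Q = 38300 + 1200 = 39500 L/s; C = (38300·1.800 + 1200·119.0)/39500 = 5.361 mg/L.
After outfall 2: Q = 39500 + 6730 = 46230 L/s; C = (39500·5.361 + 6730·140.0)/46230 = 24.96 mg/L.

25.0 mg/L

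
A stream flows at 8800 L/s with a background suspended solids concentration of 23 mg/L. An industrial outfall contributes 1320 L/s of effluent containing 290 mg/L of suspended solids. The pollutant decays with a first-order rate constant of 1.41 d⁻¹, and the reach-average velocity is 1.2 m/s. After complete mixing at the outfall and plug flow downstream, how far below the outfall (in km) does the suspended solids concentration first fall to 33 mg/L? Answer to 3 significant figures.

41.2 km

Mixed concentration C = ΣQC/ΣQ = (8800·23.00 + 1320·290.0) / 10120 = 585200/10120 = 57.83 mg/L.
Set 57.83·exp(−k·t) = 33 → t = ln(57.83/33)/k = 34370 s = 9.548 h.
Distance = v·t = 1.2·34370 = 41250 m = 41.25 km.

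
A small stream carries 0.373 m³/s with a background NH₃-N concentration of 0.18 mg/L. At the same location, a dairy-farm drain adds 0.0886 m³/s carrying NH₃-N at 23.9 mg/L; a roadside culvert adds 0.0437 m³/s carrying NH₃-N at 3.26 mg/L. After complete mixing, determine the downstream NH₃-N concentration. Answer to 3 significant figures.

Flow-weighted average: C = (0.3730·0.1800 + 0.08860·23.90 + 0.04370·3.260) / 0.5053 = 2.327/0.5053 = 4.605 mg/L.

4.61 mg/L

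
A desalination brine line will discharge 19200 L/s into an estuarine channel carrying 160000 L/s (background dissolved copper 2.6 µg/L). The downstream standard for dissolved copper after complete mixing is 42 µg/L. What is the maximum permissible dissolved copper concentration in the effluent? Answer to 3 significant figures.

At the limit, (Qr·Cr + Qe·Cₑ)/(Qr + Qe) = 42:
Cₑ = (179200·42 − 160000·2.600) / 19200 = 370.3 µg/L.

370 µg/L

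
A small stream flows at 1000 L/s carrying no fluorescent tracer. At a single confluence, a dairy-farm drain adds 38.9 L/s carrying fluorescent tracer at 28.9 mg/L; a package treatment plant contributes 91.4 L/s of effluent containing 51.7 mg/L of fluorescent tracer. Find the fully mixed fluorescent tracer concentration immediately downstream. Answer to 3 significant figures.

5.18 mg/L

Flow-weighted average: C = (1000·0 + 38.90·28.90 + 91.40·51.70) / 1130 = 5850/1130 = 5.175 mg/L.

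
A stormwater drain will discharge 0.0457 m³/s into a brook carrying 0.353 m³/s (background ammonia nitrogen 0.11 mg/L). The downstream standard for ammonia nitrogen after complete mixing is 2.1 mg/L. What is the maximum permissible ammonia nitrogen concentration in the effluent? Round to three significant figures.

17.5 mg/L

At the limit, (Qr·Cr + Qe·Cₑ)/(Qr + Qe) = 2.1:
Cₑ = (0.3987·2.1 − 0.3530·0.1100) / 0.04570 = 17.47 mg/L.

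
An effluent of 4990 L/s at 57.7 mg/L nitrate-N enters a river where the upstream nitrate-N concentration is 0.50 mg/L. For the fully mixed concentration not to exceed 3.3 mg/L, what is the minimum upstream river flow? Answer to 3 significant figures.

Set C_mix = 3.3: (Q·0.5000 + 4990·57.70) / (Q + 4990) = 3.3
→ Q = 4990·(57.70 − 3.3)/(3.3 − 0.5000) = 96950 L/s.

96900 L/s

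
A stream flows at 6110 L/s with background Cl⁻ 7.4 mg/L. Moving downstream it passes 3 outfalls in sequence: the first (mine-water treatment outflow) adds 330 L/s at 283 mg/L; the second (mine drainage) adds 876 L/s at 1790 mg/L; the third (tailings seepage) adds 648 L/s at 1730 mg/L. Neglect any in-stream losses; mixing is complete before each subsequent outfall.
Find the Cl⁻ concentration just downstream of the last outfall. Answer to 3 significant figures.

After outfall 1: Q = 6110 + 330.0 = 6440 L/s; C = (6110·7.400 + 330.0·283.0)/6440 = 21.52 mg/L.
After outfall 2: Q = 6440 + 876.0 = 7316 L/s; C = (6440·21.52 + 876.0·1790)/7316 = 233.3 mg/L.
After outfall 3: Q = 7316 + 648.0 = 7964 L/s; C = (7316·233.3 + 648.0·1730)/7964 = 355.1 mg/L.

355 mg/L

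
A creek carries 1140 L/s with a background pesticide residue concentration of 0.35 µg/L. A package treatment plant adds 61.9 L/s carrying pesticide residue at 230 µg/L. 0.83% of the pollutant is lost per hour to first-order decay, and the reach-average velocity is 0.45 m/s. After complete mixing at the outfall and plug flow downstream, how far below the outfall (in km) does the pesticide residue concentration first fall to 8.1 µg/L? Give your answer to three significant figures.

79.2 km

Mass balance: C = (1140·0.3500 + 61.90·230.0) / 1202 = 14640/1202 = 12.18 µg/L.
0.83%/h lost → k = −ln(1 − 0.0083) = 0.008335 h⁻¹.
Set 12.18·exp(−k·t) = 8.1 → t = ln(12.18/8.1)/k = 176100 s = 48.92 h.
Distance = v·t = 0.45·176100 = 79250 m = 79.25 km.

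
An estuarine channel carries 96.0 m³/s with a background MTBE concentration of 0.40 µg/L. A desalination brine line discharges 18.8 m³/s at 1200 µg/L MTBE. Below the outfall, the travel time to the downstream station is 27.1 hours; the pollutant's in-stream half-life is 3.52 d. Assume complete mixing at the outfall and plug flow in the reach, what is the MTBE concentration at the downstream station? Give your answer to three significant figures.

158 µg/L

After mixing, C = (96.00·0.4000 + 18.80·1200) / 114.8 = 22600/114.8 = 196.9 µg/L.
Half-life 3.52 d → k = ln 2 / 3.52 = 0.1969 d⁻¹.
Applying C = C₀e^(−kt): 196.9 × 0.8006 = 157.6 µg/L.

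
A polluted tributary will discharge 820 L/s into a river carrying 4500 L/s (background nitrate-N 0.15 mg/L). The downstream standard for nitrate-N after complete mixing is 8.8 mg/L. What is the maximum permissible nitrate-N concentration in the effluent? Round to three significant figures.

At the limit, (Qr·Cr + Qe·Cₑ)/(Qr + Qe) = 8.8:
Cₑ = (5320·8.8 − 4500·0.1500) / 820.0 = 56.27 mg/L.

56.3 mg/L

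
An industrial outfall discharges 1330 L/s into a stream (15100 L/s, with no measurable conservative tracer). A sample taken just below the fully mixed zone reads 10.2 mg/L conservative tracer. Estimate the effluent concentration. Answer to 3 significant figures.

126 mg/L

Mass balance: 15100·0 + 1330·Cₑ = 16430·10.20
→ Cₑ = (16430·10.20 − 15100·0) / 1330 = 126.0 mg/L.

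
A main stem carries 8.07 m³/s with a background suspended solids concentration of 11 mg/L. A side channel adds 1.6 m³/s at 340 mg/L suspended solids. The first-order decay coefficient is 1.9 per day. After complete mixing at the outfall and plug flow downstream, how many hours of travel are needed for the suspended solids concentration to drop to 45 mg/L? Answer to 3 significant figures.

Mixed concentration C = ΣQC/ΣQ = (8.070·11.00 + 1.600·340.0) / 9.670 = 632.8/9.670 = 65.44 mg/L.
65.44·exp(−k·t) = 45 → t = ln(65.44/45)/k = 17030 s = 4.729 h.

4.73 h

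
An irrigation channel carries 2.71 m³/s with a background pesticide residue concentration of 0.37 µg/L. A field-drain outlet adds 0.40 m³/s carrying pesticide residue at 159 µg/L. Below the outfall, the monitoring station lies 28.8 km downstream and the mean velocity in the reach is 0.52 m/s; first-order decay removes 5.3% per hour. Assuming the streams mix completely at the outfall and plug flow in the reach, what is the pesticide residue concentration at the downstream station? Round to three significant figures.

Mixed concentration C = ΣQC/ΣQ = (2.710·0.3700 + 0.4000·159.0) / 3.110 = 64.60/3.110 = 20.77 µg/L.
Travel time t = 28.8·1000 / 0.52 = 55380 s = 15.38 h.
5.3%/h lost → k = −ln(1 − 0.053) = 0.05446 h⁻¹.
Applying C = C₀e^(−kt): 20.77 × 0.4327 = 8.988 µg/L.

8.99 µg/L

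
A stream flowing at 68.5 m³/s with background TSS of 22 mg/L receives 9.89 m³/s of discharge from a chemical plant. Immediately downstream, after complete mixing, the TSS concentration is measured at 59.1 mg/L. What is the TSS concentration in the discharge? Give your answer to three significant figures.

316 mg/L

Mass balance: 68.50·22.00 + 9.890·Cₑ = 78.39·59.10
→ Cₑ = (78.39·59.10 − 68.50·22.00) / 9.890 = 316.1 mg/L.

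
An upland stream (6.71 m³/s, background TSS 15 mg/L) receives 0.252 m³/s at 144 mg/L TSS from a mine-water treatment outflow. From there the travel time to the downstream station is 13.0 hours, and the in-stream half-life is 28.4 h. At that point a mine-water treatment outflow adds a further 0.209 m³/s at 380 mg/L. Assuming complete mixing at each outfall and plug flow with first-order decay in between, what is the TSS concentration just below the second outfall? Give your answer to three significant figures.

Mixed concentration C = ΣQC/ΣQ = (6.710·15.00 + 0.2520·144.0) / 6.962 = 136.9/6.962 = 19.67 mg/L; combined flow 6.962 m³/s.
Half-life 28.4 h → k = ln 2 / 28.4 = 0.02441 h⁻¹ = 0.5858 d⁻¹.
After decay, C = 19.67 × e^(−kt) = 19.67 × 0.7281 = 14.32 mg/L.
At the second outfall, C = (6.962·14.32 + 0.2090·380.0) / (6.962 + 0.2090) = 24.98 mg/L.

25.0 mg/L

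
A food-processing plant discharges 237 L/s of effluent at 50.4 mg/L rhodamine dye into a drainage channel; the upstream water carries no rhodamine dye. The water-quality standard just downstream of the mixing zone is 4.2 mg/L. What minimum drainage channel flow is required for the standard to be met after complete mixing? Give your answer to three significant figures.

2610 L/s

Set C_mix = 4.2: (Q·0 + 237.0·50.40) / (Q + 237.0) = 4.2
→ Q = 237.0·(50.40 − 4.2)/(4.2 − 0) = 2607 L/s.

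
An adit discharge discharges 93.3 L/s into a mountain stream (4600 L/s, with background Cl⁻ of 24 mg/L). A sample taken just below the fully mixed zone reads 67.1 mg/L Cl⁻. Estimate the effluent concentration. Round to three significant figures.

Mass balance: 4600·24.00 + 93.30·Cₑ = 4693·67.10
→ Cₑ = (4693·67.10 − 4600·24.00) / 93.30 = 2192 mg/L.

2190 mg/L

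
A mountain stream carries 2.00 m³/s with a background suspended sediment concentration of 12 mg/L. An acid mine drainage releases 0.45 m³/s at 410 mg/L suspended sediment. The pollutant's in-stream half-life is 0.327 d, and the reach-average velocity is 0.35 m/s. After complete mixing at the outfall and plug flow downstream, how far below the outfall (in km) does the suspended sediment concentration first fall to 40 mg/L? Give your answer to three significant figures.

Conservation of mass: C = (2.000·12.00 + 0.4500·410.0) / 2.450 = 208.5/2.450 = 85.10 mg/L.
Half-life 0.327 d → k = ln 2 / 0.327 = 2.120 d⁻¹.
Set 85.10·exp(−k·t) = 40 → t = ln(85.10/40)/k = 30770 s = 8.548 h.
Distance = v·t = 0.35·30770 = 10770 m = 10.77 km.

10.8 km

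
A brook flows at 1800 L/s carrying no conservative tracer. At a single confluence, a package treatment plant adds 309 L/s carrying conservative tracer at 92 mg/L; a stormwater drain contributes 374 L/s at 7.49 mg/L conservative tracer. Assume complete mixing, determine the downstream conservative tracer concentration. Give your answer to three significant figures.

Conservation of mass: C = (1800·0 + 309.0·92.00 + 374.0·7.490) / 2483 = 31230/2483 = 12.58 mg/L.

12.6 mg/L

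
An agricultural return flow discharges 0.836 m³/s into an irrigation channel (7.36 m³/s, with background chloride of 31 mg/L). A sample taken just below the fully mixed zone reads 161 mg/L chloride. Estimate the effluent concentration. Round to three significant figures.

Mass balance: 7.360·31.00 + 0.8360·Cₑ = 8.196·161.0
→ Cₑ = (8.196·161.0 − 7.360·31.00) / 0.8360 = 1305 mg/L.

1310 mg/L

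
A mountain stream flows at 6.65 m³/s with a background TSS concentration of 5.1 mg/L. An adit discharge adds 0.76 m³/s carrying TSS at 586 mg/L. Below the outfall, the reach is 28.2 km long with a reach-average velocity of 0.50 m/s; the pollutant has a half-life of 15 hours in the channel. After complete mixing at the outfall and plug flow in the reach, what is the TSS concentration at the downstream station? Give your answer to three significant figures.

Conservation of mass: C = (6.650·5.100 + 0.7600·586.0) / 7.410 = 479.3/7.410 = 64.68 mg/L.
Travel time t = 28.2·1000 / 0.50 = 56400 s = 15.67 h.
Half-life 15 h → k = ln 2 / 15 = 0.04621 h⁻¹ = 1.109 d⁻¹.
Decay over the reach: 64.68·exp(−kt) = 64.68·0.4848 = 31.36 mg/L.

31.4 mg/L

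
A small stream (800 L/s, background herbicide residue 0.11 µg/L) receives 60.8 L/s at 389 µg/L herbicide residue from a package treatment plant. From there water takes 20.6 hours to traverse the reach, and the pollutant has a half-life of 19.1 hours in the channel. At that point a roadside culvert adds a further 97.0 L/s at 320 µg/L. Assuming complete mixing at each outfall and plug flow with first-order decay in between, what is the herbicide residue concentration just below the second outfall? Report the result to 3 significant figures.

44.1 µg/L

After mixing, C = (800.0·0.1100 + 60.80·389.0) / 860.8 = 23740/860.8 = 27.58 µg/L; combined flow 860.8 L/s.
Half-life 19.1 h → k = ln 2 / 19.1 = 0.03629 h⁻¹ = 0.8710 d⁻¹.
First-order decay: C = 27.58·exp(−k·t) = 27.58·0.4735 = 13.06 µg/L.
At the second outfall, C = (860.8·13.06 + 97.00·320.0) / (860.8 + 97.00) = 44.14 µg/L.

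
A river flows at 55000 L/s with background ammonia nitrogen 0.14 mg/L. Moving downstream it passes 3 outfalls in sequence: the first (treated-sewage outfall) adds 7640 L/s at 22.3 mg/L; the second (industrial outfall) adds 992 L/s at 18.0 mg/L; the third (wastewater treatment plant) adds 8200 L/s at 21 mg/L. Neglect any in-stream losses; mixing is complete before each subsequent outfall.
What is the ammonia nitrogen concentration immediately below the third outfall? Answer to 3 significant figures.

After outfall 1: Q = 55000 + 7640 = 62640 L/s; C = (55000·0.1400 + 7640·22.30)/62640 = 2.843 mg/L.
After outfall 2: Q = 62640 + 992.0 = 63630 L/s; C = (62640·2.843 + 992.0·18.00)/63630 = 3.079 mg/L.
After outfall 3: Q = 63630 + 8200 = 71830 L/s; C = (63630·3.079 + 8200·21.00)/71830 = 5.125 mg/L.

5.12 mg/L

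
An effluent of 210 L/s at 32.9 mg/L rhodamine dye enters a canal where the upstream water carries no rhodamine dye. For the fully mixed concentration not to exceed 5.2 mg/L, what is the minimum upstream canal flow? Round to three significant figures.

1120 L/s

Set C_mix = 5.2: (Q·0 + 210.0·32.90) / (Q + 210.0) = 5.2
→ Q = 210.0·(32.90 − 5.2)/(5.2 − 0) = 1119 L/s.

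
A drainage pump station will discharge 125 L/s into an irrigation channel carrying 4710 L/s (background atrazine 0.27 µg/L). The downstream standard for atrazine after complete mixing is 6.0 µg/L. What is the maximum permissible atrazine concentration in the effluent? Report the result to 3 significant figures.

At the limit, (Qr·Cr + Qe·Cₑ)/(Qr + Qe) = 6.0:
Cₑ = (4835·6.0 − 4710·0.2700) / 125.0 = 221.9 µg/L.

222 µg/L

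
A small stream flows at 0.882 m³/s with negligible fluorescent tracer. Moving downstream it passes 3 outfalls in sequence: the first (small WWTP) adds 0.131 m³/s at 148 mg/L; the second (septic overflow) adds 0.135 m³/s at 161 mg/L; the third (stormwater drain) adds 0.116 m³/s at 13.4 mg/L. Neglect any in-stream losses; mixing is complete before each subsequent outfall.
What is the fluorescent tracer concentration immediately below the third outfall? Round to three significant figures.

After outfall 1: Q = 0.8820 + 0.1310 = 1.013 m³/s; C = (0.8820·0 + 0.1310·148.0)/1.013 = 19.14 mg/L.
After outfall 2: Q = 1.013 + 0.1350 = 1.148 m³/s; C = (1.013·19.14 + 0.1350·161.0)/1.148 = 35.82 mg/L.
After outfall 3: Q = 1.148 + 0.1160 = 1.264 m³/s; C = (1.148·35.82 + 0.1160·13.40)/1.264 = 33.76 mg/L.

33.8 mg/L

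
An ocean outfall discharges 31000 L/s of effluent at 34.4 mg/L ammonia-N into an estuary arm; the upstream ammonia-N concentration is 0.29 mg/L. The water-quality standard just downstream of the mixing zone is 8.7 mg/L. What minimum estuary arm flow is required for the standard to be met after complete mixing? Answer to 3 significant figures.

Set C_mix = 8.7: (Q·0.2900 + 31000·34.40) / (Q + 31000) = 8.7
→ Q = 31000·(34.40 − 8.7)/(8.7 − 0.2900) = 94730 L/s.

94700 L/s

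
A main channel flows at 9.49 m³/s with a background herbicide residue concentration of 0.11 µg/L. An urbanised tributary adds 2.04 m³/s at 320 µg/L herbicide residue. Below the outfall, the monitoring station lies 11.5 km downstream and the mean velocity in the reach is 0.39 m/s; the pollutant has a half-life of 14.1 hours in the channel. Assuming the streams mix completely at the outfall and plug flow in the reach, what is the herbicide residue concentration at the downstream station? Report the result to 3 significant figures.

After mixing, C = (9.490·0.1100 + 2.040·320.0) / 11.53 = 653.8/11.53 = 56.71 µg/L.
Travel time t = 11.5·1000 / 0.39 = 29490 s = 8.191 h.
Half-life 14.1 h → k = ln 2 / 14.1 = 0.04916 h⁻¹ = 1.180 d⁻¹.
Applying C = C₀e^(−kt): 56.71 × 0.6685 = 37.91 µg/L.

37.9 µg/L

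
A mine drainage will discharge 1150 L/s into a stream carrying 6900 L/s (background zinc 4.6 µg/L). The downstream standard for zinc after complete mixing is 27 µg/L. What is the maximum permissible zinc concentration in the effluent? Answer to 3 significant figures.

161 µg/L

At the limit, (Qr·Cr + Qe·Cₑ)/(Qr + Qe) = 27:
Cₑ = (8050·27 − 6900·4.600) / 1150 = 161.4 µg/L.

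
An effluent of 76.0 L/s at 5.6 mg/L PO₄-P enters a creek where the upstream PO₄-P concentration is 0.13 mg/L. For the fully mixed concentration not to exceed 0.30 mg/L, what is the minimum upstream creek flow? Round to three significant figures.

Set C_mix = 0.30: (Q·0.1300 + 76.00·5.600) / (Q + 76.00) = 0.30
→ Q = 76.00·(5.600 − 0.30)/(0.30 − 0.1300) = 2369 L/s.

2370 L/s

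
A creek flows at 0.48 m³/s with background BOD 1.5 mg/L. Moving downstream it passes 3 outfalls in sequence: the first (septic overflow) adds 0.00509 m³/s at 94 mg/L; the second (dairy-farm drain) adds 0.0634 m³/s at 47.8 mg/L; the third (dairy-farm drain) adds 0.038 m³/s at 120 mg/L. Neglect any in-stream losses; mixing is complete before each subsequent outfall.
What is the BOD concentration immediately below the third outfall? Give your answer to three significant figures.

Outfall 1: combined Q = 0.4851 m³/s; C = (0.4800·1.500 + 0.005090·94.00)/0.4851 = 2.471 mg/L.
Outfall 2: combined Q = 0.5485 m³/s; C = (0.4851·2.471 + 0.06340·47.80)/0.5485 = 7.710 mg/L.
Outfall 3: combined Q = 0.5865 m³/s; C = (0.5485·7.710 + 0.03800·120.0)/0.5865 = 14.99 mg/L.

15.0 mg/L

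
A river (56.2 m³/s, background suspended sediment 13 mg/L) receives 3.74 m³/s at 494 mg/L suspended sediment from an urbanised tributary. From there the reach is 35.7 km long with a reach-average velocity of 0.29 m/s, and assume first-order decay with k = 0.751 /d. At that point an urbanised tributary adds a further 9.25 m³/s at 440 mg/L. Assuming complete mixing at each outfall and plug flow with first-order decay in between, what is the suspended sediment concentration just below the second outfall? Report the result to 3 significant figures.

Mass balance: C = (56.20·13.00 + 3.740·494.0) / 59.94 = 2578/59.94 = 43.01 mg/L; combined flow 59.94 m³/s.
Travel time t = 35.7·1000 / 0.29 = 123100 s = 34.20 h.
First-order decay: C = 43.01·exp(−k·t) = 43.01·0.3430 = 14.75 mg/L.
At the second outfall, C = (59.94·14.75 + 9.250·440.0) / (59.94 + 9.250) = 71.60 mg/L.

71.6 mg/L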